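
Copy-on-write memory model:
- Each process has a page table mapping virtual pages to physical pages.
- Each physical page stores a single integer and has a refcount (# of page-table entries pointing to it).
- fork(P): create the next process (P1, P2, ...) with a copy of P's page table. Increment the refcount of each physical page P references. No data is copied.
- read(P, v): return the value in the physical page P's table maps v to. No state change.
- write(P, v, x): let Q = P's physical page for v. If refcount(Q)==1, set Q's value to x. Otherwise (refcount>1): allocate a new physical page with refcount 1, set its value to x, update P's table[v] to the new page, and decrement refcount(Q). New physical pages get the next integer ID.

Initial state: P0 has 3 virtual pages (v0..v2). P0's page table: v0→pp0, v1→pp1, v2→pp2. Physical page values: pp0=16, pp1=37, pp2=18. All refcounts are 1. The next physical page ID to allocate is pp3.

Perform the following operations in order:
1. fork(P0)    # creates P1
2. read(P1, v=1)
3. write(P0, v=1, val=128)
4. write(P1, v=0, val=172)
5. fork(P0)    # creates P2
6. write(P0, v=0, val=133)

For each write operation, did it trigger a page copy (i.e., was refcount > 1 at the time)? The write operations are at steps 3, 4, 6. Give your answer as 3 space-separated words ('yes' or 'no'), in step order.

Op 1: fork(P0) -> P1. 3 ppages; refcounts: pp0:2 pp1:2 pp2:2
Op 2: read(P1, v1) -> 37. No state change.
Op 3: write(P0, v1, 128). refcount(pp1)=2>1 -> COPY to pp3. 4 ppages; refcounts: pp0:2 pp1:1 pp2:2 pp3:1
Op 4: write(P1, v0, 172). refcount(pp0)=2>1 -> COPY to pp4. 5 ppages; refcounts: pp0:1 pp1:1 pp2:2 pp3:1 pp4:1
Op 5: fork(P0) -> P2. 5 ppages; refcounts: pp0:2 pp1:1 pp2:3 pp3:2 pp4:1
Op 6: write(P0, v0, 133). refcount(pp0)=2>1 -> COPY to pp5. 6 ppages; refcounts: pp0:1 pp1:1 pp2:3 pp3:2 pp4:1 pp5:1

yes yes yes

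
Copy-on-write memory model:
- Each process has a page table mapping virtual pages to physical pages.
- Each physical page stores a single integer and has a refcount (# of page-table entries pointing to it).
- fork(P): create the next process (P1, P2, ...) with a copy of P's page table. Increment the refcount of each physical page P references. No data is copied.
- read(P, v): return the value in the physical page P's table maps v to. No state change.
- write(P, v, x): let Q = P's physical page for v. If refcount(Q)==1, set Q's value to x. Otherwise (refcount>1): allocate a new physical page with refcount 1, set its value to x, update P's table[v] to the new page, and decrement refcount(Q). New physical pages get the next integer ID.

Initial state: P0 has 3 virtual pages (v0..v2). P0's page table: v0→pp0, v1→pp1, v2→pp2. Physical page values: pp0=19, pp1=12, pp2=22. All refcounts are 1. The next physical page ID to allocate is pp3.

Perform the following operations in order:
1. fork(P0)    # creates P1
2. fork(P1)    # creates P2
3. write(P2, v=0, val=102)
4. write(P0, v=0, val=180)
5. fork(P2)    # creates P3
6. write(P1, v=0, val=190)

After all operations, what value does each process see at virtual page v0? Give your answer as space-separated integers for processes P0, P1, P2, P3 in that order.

Op 1: fork(P0) -> P1. 3 ppages; refcounts: pp0:2 pp1:2 pp2:2
Op 2: fork(P1) -> P2. 3 ppages; refcounts: pp0:3 pp1:3 pp2:3
Op 3: write(P2, v0, 102). refcount(pp0)=3>1 -> COPY to pp3. 4 ppages; refcounts: pp0:2 pp1:3 pp2:3 pp3:1
Op 4: write(P0, v0, 180). refcount(pp0)=2>1 -> COPY to pp4. 5 ppages; refcounts: pp0:1 pp1:3 pp2:3 pp3:1 pp4:1
Op 5: fork(P2) -> P3. 5 ppages; refcounts: pp0:1 pp1:4 pp2:4 pp3:2 pp4:1
Op 6: write(P1, v0, 190). refcount(pp0)=1 -> write in place. 5 ppages; refcounts: pp0:1 pp1:4 pp2:4 pp3:2 pp4:1
P0: v0 -> pp4 = 180
P1: v0 -> pp0 = 190
P2: v0 -> pp3 = 102
P3: v0 -> pp3 = 102

Answer: 180 190 102 102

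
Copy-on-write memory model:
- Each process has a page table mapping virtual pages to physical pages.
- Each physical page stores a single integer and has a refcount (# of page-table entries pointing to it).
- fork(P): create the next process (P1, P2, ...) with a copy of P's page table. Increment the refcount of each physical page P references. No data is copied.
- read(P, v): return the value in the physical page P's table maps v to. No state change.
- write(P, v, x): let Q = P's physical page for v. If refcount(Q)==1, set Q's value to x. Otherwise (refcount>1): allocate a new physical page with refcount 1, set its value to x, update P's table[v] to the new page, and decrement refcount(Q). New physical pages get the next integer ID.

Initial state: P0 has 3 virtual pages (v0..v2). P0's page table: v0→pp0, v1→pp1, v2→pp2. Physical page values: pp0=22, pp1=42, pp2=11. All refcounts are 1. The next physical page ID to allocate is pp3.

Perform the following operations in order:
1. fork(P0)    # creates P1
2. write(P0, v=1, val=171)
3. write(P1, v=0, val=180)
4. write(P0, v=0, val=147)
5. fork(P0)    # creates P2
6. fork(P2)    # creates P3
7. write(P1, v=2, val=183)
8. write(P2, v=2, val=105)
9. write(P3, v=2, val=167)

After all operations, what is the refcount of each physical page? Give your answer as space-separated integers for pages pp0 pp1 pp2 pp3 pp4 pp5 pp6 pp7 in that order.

Answer: 3 1 1 3 1 1 1 1

Derivation:
Op 1: fork(P0) -> P1. 3 ppages; refcounts: pp0:2 pp1:2 pp2:2
Op 2: write(P0, v1, 171). refcount(pp1)=2>1 -> COPY to pp3. 4 ppages; refcounts: pp0:2 pp1:1 pp2:2 pp3:1
Op 3: write(P1, v0, 180). refcount(pp0)=2>1 -> COPY to pp4. 5 ppages; refcounts: pp0:1 pp1:1 pp2:2 pp3:1 pp4:1
Op 4: write(P0, v0, 147). refcount(pp0)=1 -> write in place. 5 ppages; refcounts: pp0:1 pp1:1 pp2:2 pp3:1 pp4:1
Op 5: fork(P0) -> P2. 5 ppages; refcounts: pp0:2 pp1:1 pp2:3 pp3:2 pp4:1
Op 6: fork(P2) -> P3. 5 ppages; refcounts: pp0:3 pp1:1 pp2:4 pp3:3 pp4:1
Op 7: write(P1, v2, 183). refcount(pp2)=4>1 -> COPY to pp5. 6 ppages; refcounts: pp0:3 pp1:1 pp2:3 pp3:3 pp4:1 pp5:1
Op 8: write(P2, v2, 105). refcount(pp2)=3>1 -> COPY to pp6. 7 ppages; refcounts: pp0:3 pp1:1 pp2:2 pp3:3 pp4:1 pp5:1 pp6:1
Op 9: write(P3, v2, 167). refcount(pp2)=2>1 -> COPY to pp7. 8 ppages; refcounts: pp0:3 pp1:1 pp2:1 pp3:3 pp4:1 pp5:1 pp6:1 pp7:1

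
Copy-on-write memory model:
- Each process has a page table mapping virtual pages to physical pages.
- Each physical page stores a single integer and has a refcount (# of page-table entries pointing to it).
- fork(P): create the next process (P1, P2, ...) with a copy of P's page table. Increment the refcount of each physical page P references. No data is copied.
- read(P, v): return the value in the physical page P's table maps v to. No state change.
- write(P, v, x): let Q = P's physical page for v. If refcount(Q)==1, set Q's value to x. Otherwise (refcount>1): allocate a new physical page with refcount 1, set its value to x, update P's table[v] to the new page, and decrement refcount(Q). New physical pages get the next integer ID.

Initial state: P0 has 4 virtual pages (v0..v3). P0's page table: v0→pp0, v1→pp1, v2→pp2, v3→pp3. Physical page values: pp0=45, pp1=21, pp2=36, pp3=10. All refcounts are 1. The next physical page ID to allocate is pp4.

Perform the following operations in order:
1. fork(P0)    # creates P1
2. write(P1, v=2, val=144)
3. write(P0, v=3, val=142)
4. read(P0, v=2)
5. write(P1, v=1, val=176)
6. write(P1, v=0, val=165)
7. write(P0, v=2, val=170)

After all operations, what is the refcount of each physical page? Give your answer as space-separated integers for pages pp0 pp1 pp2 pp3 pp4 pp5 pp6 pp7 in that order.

Op 1: fork(P0) -> P1. 4 ppages; refcounts: pp0:2 pp1:2 pp2:2 pp3:2
Op 2: write(P1, v2, 144). refcount(pp2)=2>1 -> COPY to pp4. 5 ppages; refcounts: pp0:2 pp1:2 pp2:1 pp3:2 pp4:1
Op 3: write(P0, v3, 142). refcount(pp3)=2>1 -> COPY to pp5. 6 ppages; refcounts: pp0:2 pp1:2 pp2:1 pp3:1 pp4:1 pp5:1
Op 4: read(P0, v2) -> 36. No state change.
Op 5: write(P1, v1, 176). refcount(pp1)=2>1 -> COPY to pp6. 7 ppages; refcounts: pp0:2 pp1:1 pp2:1 pp3:1 pp4:1 pp5:1 pp6:1
Op 6: write(P1, v0, 165). refcount(pp0)=2>1 -> COPY to pp7. 8 ppages; refcounts: pp0:1 pp1:1 pp2:1 pp3:1 pp4:1 pp5:1 pp6:1 pp7:1
Op 7: write(P0, v2, 170). refcount(pp2)=1 -> write in place. 8 ppages; refcounts: pp0:1 pp1:1 pp2:1 pp3:1 pp4:1 pp5:1 pp6:1 pp7:1

Answer: 1 1 1 1 1 1 1 1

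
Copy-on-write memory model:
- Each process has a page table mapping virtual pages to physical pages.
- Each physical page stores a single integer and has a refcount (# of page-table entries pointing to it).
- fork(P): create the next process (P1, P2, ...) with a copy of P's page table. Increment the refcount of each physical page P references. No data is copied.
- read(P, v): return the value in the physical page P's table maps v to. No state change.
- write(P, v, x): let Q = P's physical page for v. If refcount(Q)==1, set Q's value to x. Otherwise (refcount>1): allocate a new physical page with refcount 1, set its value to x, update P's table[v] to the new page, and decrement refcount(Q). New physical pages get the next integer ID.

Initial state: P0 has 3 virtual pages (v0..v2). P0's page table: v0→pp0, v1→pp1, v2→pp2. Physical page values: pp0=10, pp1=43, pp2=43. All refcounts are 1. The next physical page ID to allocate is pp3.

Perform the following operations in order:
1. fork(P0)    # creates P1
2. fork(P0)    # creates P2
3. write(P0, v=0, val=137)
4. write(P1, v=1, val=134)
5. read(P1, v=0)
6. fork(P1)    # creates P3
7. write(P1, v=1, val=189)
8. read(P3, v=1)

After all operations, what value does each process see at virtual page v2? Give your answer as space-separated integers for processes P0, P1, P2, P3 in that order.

Answer: 43 43 43 43

Derivation:
Op 1: fork(P0) -> P1. 3 ppages; refcounts: pp0:2 pp1:2 pp2:2
Op 2: fork(P0) -> P2. 3 ppages; refcounts: pp0:3 pp1:3 pp2:3
Op 3: write(P0, v0, 137). refcount(pp0)=3>1 -> COPY to pp3. 4 ppages; refcounts: pp0:2 pp1:3 pp2:3 pp3:1
Op 4: write(P1, v1, 134). refcount(pp1)=3>1 -> COPY to pp4. 5 ppages; refcounts: pp0:2 pp1:2 pp2:3 pp3:1 pp4:1
Op 5: read(P1, v0) -> 10. No state change.
Op 6: fork(P1) -> P3. 5 ppages; refcounts: pp0:3 pp1:2 pp2:4 pp3:1 pp4:2
Op 7: write(P1, v1, 189). refcount(pp4)=2>1 -> COPY to pp5. 6 ppages; refcounts: pp0:3 pp1:2 pp2:4 pp3:1 pp4:1 pp5:1
Op 8: read(P3, v1) -> 134. No state change.
P0: v2 -> pp2 = 43
P1: v2 -> pp2 = 43
P2: v2 -> pp2 = 43
P3: v2 -> pp2 = 43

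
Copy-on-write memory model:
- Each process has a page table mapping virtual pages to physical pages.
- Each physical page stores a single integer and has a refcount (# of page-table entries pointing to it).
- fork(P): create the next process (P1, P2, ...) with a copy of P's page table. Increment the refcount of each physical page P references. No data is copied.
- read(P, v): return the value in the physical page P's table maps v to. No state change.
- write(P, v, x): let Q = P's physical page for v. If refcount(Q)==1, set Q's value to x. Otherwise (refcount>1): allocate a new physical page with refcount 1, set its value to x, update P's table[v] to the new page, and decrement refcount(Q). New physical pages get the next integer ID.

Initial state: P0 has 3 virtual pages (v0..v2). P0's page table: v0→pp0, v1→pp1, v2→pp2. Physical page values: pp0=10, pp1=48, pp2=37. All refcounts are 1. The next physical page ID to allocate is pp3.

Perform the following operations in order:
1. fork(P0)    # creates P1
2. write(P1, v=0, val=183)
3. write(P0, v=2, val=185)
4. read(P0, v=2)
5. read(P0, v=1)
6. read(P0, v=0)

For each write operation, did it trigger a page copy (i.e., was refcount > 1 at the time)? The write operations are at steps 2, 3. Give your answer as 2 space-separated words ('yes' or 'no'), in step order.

Op 1: fork(P0) -> P1. 3 ppages; refcounts: pp0:2 pp1:2 pp2:2
Op 2: write(P1, v0, 183). refcount(pp0)=2>1 -> COPY to pp3. 4 ppages; refcounts: pp0:1 pp1:2 pp2:2 pp3:1
Op 3: write(P0, v2, 185). refcount(pp2)=2>1 -> COPY to pp4. 5 ppages; refcounts: pp0:1 pp1:2 pp2:1 pp3:1 pp4:1
Op 4: read(P0, v2) -> 185. No state change.
Op 5: read(P0, v1) -> 48. No state change.
Op 6: read(P0, v0) -> 10. No state change.

yes yes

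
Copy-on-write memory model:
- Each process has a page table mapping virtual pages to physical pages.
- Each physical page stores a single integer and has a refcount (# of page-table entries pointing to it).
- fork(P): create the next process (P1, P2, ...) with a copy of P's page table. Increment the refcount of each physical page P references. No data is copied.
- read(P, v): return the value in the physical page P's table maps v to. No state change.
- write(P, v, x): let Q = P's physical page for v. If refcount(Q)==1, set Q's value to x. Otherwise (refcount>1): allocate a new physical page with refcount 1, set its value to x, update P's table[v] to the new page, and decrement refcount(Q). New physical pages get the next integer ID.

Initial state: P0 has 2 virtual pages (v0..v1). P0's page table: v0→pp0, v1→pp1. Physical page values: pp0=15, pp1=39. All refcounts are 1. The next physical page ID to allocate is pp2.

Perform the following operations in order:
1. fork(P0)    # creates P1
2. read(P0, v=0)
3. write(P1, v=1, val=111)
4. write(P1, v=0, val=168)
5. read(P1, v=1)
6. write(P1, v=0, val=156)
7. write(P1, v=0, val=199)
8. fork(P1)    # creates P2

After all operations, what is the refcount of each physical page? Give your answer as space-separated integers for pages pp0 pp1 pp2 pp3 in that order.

Answer: 1 1 2 2

Derivation:
Op 1: fork(P0) -> P1. 2 ppages; refcounts: pp0:2 pp1:2
Op 2: read(P0, v0) -> 15. No state change.
Op 3: write(P1, v1, 111). refcount(pp1)=2>1 -> COPY to pp2. 3 ppages; refcounts: pp0:2 pp1:1 pp2:1
Op 4: write(P1, v0, 168). refcount(pp0)=2>1 -> COPY to pp3. 4 ppages; refcounts: pp0:1 pp1:1 pp2:1 pp3:1
Op 5: read(P1, v1) -> 111. No state change.
Op 6: write(P1, v0, 156). refcount(pp3)=1 -> write in place. 4 ppages; refcounts: pp0:1 pp1:1 pp2:1 pp3:1
Op 7: write(P1, v0, 199). refcount(pp3)=1 -> write in place. 4 ppages; refcounts: pp0:1 pp1:1 pp2:1 pp3:1
Op 8: fork(P1) -> P2. 4 ppages; refcounts: pp0:1 pp1:1 pp2:2 pp3:2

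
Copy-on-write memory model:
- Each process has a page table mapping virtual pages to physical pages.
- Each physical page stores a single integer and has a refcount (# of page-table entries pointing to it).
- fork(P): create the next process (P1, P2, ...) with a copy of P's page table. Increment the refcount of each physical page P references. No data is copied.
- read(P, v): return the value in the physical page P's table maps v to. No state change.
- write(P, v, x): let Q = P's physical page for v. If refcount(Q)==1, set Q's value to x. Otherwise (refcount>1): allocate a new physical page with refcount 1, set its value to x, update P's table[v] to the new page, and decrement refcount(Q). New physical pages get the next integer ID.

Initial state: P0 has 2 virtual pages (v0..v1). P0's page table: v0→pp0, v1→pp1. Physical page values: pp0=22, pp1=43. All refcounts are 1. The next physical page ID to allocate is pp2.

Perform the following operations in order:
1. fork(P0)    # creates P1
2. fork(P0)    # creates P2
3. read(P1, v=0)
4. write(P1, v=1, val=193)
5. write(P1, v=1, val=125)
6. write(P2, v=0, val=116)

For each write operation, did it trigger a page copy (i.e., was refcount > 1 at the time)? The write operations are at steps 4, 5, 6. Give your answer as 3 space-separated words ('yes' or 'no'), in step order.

Op 1: fork(P0) -> P1. 2 ppages; refcounts: pp0:2 pp1:2
Op 2: fork(P0) -> P2. 2 ppages; refcounts: pp0:3 pp1:3
Op 3: read(P1, v0) -> 22. No state change.
Op 4: write(P1, v1, 193). refcount(pp1)=3>1 -> COPY to pp2. 3 ppages; refcounts: pp0:3 pp1:2 pp2:1
Op 5: write(P1, v1, 125). refcount(pp2)=1 -> write in place. 3 ppages; refcounts: pp0:3 pp1:2 pp2:1
Op 6: write(P2, v0, 116). refcount(pp0)=3>1 -> COPY to pp3. 4 ppages; refcounts: pp0:2 pp1:2 pp2:1 pp3:1

yes no yes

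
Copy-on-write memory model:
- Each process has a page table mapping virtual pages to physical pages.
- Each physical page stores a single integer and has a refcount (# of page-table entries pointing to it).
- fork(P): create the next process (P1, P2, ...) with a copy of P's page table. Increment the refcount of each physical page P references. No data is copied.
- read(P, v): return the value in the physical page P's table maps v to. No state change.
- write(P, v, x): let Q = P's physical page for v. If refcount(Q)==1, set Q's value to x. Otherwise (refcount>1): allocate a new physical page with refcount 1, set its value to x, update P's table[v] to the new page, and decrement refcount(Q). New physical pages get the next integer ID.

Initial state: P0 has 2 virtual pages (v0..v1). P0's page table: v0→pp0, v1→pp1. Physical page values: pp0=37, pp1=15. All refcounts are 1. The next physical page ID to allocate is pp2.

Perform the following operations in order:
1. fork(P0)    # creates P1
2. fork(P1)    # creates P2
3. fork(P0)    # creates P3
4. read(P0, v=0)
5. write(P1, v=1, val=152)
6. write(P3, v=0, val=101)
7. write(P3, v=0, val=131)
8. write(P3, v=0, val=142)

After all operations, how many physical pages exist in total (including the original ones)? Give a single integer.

Op 1: fork(P0) -> P1. 2 ppages; refcounts: pp0:2 pp1:2
Op 2: fork(P1) -> P2. 2 ppages; refcounts: pp0:3 pp1:3
Op 3: fork(P0) -> P3. 2 ppages; refcounts: pp0:4 pp1:4
Op 4: read(P0, v0) -> 37. No state change.
Op 5: write(P1, v1, 152). refcount(pp1)=4>1 -> COPY to pp2. 3 ppages; refcounts: pp0:4 pp1:3 pp2:1
Op 6: write(P3, v0, 101). refcount(pp0)=4>1 -> COPY to pp3. 4 ppages; refcounts: pp0:3 pp1:3 pp2:1 pp3:1
Op 7: write(P3, v0, 131). refcount(pp3)=1 -> write in place. 4 ppages; refcounts: pp0:3 pp1:3 pp2:1 pp3:1
Op 8: write(P3, v0, 142). refcount(pp3)=1 -> write in place. 4 ppages; refcounts: pp0:3 pp1:3 pp2:1 pp3:1

Answer: 4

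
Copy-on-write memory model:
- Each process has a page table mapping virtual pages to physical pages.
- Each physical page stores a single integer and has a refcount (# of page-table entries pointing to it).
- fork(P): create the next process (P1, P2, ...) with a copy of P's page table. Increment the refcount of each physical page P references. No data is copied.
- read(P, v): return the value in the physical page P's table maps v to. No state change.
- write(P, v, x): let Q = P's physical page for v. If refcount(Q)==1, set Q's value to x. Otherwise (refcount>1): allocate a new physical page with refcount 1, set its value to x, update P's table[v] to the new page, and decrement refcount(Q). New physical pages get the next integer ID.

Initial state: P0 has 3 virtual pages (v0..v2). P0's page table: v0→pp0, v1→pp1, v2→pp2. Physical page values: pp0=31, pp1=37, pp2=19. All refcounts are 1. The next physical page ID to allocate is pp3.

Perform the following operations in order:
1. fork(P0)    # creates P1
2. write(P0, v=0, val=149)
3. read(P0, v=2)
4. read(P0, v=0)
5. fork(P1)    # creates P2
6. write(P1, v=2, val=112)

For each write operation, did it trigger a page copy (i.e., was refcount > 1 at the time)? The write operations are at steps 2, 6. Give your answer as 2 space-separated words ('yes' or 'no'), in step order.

Op 1: fork(P0) -> P1. 3 ppages; refcounts: pp0:2 pp1:2 pp2:2
Op 2: write(P0, v0, 149). refcount(pp0)=2>1 -> COPY to pp3. 4 ppages; refcounts: pp0:1 pp1:2 pp2:2 pp3:1
Op 3: read(P0, v2) -> 19. No state change.
Op 4: read(P0, v0) -> 149. No state change.
Op 5: fork(P1) -> P2. 4 ppages; refcounts: pp0:2 pp1:3 pp2:3 pp3:1
Op 6: write(P1, v2, 112). refcount(pp2)=3>1 -> COPY to pp4. 5 ppages; refcounts: pp0:2 pp1:3 pp2:2 pp3:1 pp4:1

yes yes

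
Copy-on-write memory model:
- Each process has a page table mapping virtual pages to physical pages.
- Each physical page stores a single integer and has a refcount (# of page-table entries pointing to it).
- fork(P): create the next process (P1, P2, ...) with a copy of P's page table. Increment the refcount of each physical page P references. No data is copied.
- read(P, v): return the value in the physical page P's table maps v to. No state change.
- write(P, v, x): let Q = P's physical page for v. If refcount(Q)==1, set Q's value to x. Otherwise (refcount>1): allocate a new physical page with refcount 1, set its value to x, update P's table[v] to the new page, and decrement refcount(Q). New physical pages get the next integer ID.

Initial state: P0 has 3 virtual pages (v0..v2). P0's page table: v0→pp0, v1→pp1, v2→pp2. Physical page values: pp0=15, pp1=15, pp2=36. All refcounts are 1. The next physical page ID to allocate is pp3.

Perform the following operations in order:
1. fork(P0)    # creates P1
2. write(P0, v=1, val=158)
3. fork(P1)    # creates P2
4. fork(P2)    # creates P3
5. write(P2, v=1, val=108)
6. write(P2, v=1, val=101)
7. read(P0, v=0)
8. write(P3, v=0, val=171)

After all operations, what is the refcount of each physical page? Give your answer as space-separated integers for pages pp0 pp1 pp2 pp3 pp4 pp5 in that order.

Answer: 3 2 4 1 1 1

Derivation:
Op 1: fork(P0) -> P1. 3 ppages; refcounts: pp0:2 pp1:2 pp2:2
Op 2: write(P0, v1, 158). refcount(pp1)=2>1 -> COPY to pp3. 4 ppages; refcounts: pp0:2 pp1:1 pp2:2 pp3:1
Op 3: fork(P1) -> P2. 4 ppages; refcounts: pp0:3 pp1:2 pp2:3 pp3:1
Op 4: fork(P2) -> P3. 4 ppages; refcounts: pp0:4 pp1:3 pp2:4 pp3:1
Op 5: write(P2, v1, 108). refcount(pp1)=3>1 -> COPY to pp4. 5 ppages; refcounts: pp0:4 pp1:2 pp2:4 pp3:1 pp4:1
Op 6: write(P2, v1, 101). refcount(pp4)=1 -> write in place. 5 ppages; refcounts: pp0:4 pp1:2 pp2:4 pp3:1 pp4:1
Op 7: read(P0, v0) -> 15. No state change.
Op 8: write(P3, v0, 171). refcount(pp0)=4>1 -> COPY to pp5. 6 ppages; refcounts: pp0:3 pp1:2 pp2:4 pp3:1 pp4:1 pp5:1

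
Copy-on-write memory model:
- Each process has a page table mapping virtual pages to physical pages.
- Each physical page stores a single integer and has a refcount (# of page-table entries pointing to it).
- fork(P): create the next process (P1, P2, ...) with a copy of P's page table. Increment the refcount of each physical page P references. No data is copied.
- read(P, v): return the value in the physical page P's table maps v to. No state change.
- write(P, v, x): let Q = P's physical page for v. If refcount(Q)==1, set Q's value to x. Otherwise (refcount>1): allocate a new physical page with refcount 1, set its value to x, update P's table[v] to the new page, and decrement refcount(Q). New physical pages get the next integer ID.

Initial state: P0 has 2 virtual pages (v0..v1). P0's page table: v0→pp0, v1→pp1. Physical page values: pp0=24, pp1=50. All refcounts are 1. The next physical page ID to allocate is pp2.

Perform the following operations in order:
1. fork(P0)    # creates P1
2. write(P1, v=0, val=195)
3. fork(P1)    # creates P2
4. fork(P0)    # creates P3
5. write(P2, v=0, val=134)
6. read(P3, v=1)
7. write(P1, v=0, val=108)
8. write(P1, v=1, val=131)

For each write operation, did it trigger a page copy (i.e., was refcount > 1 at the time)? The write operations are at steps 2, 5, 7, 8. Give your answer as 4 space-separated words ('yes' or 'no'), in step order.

Op 1: fork(P0) -> P1. 2 ppages; refcounts: pp0:2 pp1:2
Op 2: write(P1, v0, 195). refcount(pp0)=2>1 -> COPY to pp2. 3 ppages; refcounts: pp0:1 pp1:2 pp2:1
Op 3: fork(P1) -> P2. 3 ppages; refcounts: pp0:1 pp1:3 pp2:2
Op 4: fork(P0) -> P3. 3 ppages; refcounts: pp0:2 pp1:4 pp2:2
Op 5: write(P2, v0, 134). refcount(pp2)=2>1 -> COPY to pp3. 4 ppages; refcounts: pp0:2 pp1:4 pp2:1 pp3:1
Op 6: read(P3, v1) -> 50. No state change.
Op 7: write(P1, v0, 108). refcount(pp2)=1 -> write in place. 4 ppages; refcounts: pp0:2 pp1:4 pp2:1 pp3:1
Op 8: write(P1, v1, 131). refcount(pp1)=4>1 -> COPY to pp4. 5 ppages; refcounts: pp0:2 pp1:3 pp2:1 pp3:1 pp4:1

yes yes no yes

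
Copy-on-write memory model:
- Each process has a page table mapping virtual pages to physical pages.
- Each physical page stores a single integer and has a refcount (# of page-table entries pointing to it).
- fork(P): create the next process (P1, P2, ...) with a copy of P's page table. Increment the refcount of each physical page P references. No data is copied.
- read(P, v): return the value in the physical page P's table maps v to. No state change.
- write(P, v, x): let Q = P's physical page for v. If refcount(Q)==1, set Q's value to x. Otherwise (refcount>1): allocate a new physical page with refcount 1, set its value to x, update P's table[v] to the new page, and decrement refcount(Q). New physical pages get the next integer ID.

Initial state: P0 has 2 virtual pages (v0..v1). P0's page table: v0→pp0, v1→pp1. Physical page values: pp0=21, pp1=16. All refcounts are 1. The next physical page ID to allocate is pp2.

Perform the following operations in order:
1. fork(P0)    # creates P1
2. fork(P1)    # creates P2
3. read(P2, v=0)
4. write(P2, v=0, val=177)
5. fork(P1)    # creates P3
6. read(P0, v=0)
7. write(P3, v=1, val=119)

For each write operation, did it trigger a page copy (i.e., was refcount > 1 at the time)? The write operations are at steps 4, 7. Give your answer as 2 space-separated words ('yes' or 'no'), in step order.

Op 1: fork(P0) -> P1. 2 ppages; refcounts: pp0:2 pp1:2
Op 2: fork(P1) -> P2. 2 ppages; refcounts: pp0:3 pp1:3
Op 3: read(P2, v0) -> 21. No state change.
Op 4: write(P2, v0, 177). refcount(pp0)=3>1 -> COPY to pp2. 3 ppages; refcounts: pp0:2 pp1:3 pp2:1
Op 5: fork(P1) -> P3. 3 ppages; refcounts: pp0:3 pp1:4 pp2:1
Op 6: read(P0, v0) -> 21. No state change.
Op 7: write(P3, v1, 119). refcount(pp1)=4>1 -> COPY to pp3. 4 ppages; refcounts: pp0:3 pp1:3 pp2:1 pp3:1

yes yes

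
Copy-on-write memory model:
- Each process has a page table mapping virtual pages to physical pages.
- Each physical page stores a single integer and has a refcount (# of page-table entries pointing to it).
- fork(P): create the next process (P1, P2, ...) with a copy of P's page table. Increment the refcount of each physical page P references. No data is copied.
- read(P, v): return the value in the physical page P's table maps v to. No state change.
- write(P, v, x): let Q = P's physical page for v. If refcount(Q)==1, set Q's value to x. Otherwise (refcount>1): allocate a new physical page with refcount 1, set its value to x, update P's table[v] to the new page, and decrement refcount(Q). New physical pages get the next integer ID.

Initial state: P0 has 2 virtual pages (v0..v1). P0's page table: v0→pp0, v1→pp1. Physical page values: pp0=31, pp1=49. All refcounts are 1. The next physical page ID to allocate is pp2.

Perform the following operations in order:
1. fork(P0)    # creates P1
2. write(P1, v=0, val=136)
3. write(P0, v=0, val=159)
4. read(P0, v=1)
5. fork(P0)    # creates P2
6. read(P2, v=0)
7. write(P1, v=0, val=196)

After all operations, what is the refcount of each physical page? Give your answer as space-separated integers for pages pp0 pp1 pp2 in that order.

Op 1: fork(P0) -> P1. 2 ppages; refcounts: pp0:2 pp1:2
Op 2: write(P1, v0, 136). refcount(pp0)=2>1 -> COPY to pp2. 3 ppages; refcounts: pp0:1 pp1:2 pp2:1
Op 3: write(P0, v0, 159). refcount(pp0)=1 -> write in place. 3 ppages; refcounts: pp0:1 pp1:2 pp2:1
Op 4: read(P0, v1) -> 49. No state change.
Op 5: fork(P0) -> P2. 3 ppages; refcounts: pp0:2 pp1:3 pp2:1
Op 6: read(P2, v0) -> 159. No state change.
Op 7: write(P1, v0, 196). refcount(pp2)=1 -> write in place. 3 ppages; refcounts: pp0:2 pp1:3 pp2:1

Answer: 2 3 1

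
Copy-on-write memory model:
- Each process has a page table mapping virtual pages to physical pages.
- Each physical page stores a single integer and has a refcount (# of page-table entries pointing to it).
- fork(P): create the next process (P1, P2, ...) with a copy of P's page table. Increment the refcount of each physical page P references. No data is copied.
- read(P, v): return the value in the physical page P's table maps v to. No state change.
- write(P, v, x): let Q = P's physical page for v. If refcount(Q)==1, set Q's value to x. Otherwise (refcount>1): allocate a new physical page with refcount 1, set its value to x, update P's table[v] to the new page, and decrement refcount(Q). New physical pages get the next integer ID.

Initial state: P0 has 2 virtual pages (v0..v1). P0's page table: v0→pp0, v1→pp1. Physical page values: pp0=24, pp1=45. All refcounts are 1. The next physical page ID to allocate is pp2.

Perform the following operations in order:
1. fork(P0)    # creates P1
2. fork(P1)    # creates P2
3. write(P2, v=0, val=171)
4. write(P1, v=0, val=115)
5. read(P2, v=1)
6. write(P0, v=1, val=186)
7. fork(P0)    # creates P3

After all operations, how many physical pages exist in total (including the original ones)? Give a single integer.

Op 1: fork(P0) -> P1. 2 ppages; refcounts: pp0:2 pp1:2
Op 2: fork(P1) -> P2. 2 ppages; refcounts: pp0:3 pp1:3
Op 3: write(P2, v0, 171). refcount(pp0)=3>1 -> COPY to pp2. 3 ppages; refcounts: pp0:2 pp1:3 pp2:1
Op 4: write(P1, v0, 115). refcount(pp0)=2>1 -> COPY to pp3. 4 ppages; refcounts: pp0:1 pp1:3 pp2:1 pp3:1
Op 5: read(P2, v1) -> 45. No state change.
Op 6: write(P0, v1, 186). refcount(pp1)=3>1 -> COPY to pp4. 5 ppages; refcounts: pp0:1 pp1:2 pp2:1 pp3:1 pp4:1
Op 7: fork(P0) -> P3. 5 ppages; refcounts: pp0:2 pp1:2 pp2:1 pp3:1 pp4:2

Answer: 5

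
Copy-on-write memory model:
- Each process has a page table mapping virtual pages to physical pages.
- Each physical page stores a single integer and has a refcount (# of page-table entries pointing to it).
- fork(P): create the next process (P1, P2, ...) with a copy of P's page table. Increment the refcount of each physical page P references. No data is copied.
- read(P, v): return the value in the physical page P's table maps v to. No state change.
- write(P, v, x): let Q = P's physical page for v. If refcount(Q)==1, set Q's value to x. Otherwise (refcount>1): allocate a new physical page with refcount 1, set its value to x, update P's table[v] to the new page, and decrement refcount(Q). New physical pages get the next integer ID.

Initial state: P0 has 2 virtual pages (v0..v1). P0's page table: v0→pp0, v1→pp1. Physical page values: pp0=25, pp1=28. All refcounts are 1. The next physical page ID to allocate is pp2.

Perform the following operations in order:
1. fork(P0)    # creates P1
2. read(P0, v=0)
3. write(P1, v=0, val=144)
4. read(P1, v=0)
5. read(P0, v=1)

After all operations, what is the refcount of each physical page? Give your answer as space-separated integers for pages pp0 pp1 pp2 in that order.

Answer: 1 2 1

Derivation:
Op 1: fork(P0) -> P1. 2 ppages; refcounts: pp0:2 pp1:2
Op 2: read(P0, v0) -> 25. No state change.
Op 3: write(P1, v0, 144). refcount(pp0)=2>1 -> COPY to pp2. 3 ppages; refcounts: pp0:1 pp1:2 pp2:1
Op 4: read(P1, v0) -> 144. No state change.
Op 5: read(P0, v1) -> 28. No state change.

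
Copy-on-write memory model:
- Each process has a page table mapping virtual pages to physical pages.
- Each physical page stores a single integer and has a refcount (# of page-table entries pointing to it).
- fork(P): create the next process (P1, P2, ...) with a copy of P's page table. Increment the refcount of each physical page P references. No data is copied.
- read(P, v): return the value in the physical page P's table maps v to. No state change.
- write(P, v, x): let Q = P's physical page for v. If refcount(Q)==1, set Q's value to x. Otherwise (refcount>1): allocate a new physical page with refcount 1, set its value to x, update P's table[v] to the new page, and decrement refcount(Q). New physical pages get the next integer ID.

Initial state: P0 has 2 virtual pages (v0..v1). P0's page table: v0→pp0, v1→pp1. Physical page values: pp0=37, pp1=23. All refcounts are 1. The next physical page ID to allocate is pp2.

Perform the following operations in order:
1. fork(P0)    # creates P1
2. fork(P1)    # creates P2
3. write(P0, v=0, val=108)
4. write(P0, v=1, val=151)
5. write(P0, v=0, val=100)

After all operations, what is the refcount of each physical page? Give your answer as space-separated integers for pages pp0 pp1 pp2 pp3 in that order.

Op 1: fork(P0) -> P1. 2 ppages; refcounts: pp0:2 pp1:2
Op 2: fork(P1) -> P2. 2 ppages; refcounts: pp0:3 pp1:3
Op 3: write(P0, v0, 108). refcount(pp0)=3>1 -> COPY to pp2. 3 ppages; refcounts: pp0:2 pp1:3 pp2:1
Op 4: write(P0, v1, 151). refcount(pp1)=3>1 -> COPY to pp3. 4 ppages; refcounts: pp0:2 pp1:2 pp2:1 pp3:1
Op 5: write(P0, v0, 100). refcount(pp2)=1 -> write in place. 4 ppages; refcounts: pp0:2 pp1:2 pp2:1 pp3:1

Answer: 2 2 1 1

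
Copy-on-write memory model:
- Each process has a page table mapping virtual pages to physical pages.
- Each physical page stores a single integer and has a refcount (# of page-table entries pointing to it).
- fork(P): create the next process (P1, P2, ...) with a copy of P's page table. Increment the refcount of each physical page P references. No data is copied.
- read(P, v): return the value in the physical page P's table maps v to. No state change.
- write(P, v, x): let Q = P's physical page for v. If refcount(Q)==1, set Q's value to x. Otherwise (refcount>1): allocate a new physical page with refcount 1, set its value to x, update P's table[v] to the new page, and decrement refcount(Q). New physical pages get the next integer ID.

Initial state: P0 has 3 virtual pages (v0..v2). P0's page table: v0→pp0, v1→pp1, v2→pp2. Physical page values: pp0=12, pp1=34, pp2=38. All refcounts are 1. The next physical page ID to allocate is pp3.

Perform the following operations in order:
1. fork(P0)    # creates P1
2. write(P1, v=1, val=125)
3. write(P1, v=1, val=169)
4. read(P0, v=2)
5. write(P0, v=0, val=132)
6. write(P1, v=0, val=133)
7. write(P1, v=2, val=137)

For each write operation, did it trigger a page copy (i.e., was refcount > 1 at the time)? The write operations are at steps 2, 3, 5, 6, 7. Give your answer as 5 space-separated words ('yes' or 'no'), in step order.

Op 1: fork(P0) -> P1. 3 ppages; refcounts: pp0:2 pp1:2 pp2:2
Op 2: write(P1, v1, 125). refcount(pp1)=2>1 -> COPY to pp3. 4 ppages; refcounts: pp0:2 pp1:1 pp2:2 pp3:1
Op 3: write(P1, v1, 169). refcount(pp3)=1 -> write in place. 4 ppages; refcounts: pp0:2 pp1:1 pp2:2 pp3:1
Op 4: read(P0, v2) -> 38. No state change.
Op 5: write(P0, v0, 132). refcount(pp0)=2>1 -> COPY to pp4. 5 ppages; refcounts: pp0:1 pp1:1 pp2:2 pp3:1 pp4:1
Op 6: write(P1, v0, 133). refcount(pp0)=1 -> write in place. 5 ppages; refcounts: pp0:1 pp1:1 pp2:2 pp3:1 pp4:1
Op 7: write(P1, v2, 137). refcount(pp2)=2>1 -> COPY to pp5. 6 ppages; refcounts: pp0:1 pp1:1 pp2:1 pp3:1 pp4:1 pp5:1

yes no yes no yes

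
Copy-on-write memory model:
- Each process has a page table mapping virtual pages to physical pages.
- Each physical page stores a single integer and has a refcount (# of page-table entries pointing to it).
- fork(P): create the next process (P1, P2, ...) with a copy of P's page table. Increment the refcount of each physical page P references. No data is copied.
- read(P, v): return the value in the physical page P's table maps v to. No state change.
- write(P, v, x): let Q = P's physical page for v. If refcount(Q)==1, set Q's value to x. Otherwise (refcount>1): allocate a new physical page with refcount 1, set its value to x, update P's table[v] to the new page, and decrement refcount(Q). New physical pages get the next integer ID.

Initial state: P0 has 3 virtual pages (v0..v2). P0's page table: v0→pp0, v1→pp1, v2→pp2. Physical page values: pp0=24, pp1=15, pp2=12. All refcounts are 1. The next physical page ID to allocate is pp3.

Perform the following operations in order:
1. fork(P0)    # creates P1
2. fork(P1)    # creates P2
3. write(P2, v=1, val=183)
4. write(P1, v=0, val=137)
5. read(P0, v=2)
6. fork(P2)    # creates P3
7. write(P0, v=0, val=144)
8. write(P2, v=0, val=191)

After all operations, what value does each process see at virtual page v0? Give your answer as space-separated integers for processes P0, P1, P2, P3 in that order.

Answer: 144 137 191 24

Derivation:
Op 1: fork(P0) -> P1. 3 ppages; refcounts: pp0:2 pp1:2 pp2:2
Op 2: fork(P1) -> P2. 3 ppages; refcounts: pp0:3 pp1:3 pp2:3
Op 3: write(P2, v1, 183). refcount(pp1)=3>1 -> COPY to pp3. 4 ppages; refcounts: pp0:3 pp1:2 pp2:3 pp3:1
Op 4: write(P1, v0, 137). refcount(pp0)=3>1 -> COPY to pp4. 5 ppages; refcounts: pp0:2 pp1:2 pp2:3 pp3:1 pp4:1
Op 5: read(P0, v2) -> 12. No state change.
Op 6: fork(P2) -> P3. 5 ppages; refcounts: pp0:3 pp1:2 pp2:4 pp3:2 pp4:1
Op 7: write(P0, v0, 144). refcount(pp0)=3>1 -> COPY to pp5. 6 ppages; refcounts: pp0:2 pp1:2 pp2:4 pp3:2 pp4:1 pp5:1
Op 8: write(P2, v0, 191). refcount(pp0)=2>1 -> COPY to pp6. 7 ppages; refcounts: pp0:1 pp1:2 pp2:4 pp3:2 pp4:1 pp5:1 pp6:1
P0: v0 -> pp5 = 144
P1: v0 -> pp4 = 137
P2: v0 -> pp6 = 191
P3: v0 -> pp0 = 24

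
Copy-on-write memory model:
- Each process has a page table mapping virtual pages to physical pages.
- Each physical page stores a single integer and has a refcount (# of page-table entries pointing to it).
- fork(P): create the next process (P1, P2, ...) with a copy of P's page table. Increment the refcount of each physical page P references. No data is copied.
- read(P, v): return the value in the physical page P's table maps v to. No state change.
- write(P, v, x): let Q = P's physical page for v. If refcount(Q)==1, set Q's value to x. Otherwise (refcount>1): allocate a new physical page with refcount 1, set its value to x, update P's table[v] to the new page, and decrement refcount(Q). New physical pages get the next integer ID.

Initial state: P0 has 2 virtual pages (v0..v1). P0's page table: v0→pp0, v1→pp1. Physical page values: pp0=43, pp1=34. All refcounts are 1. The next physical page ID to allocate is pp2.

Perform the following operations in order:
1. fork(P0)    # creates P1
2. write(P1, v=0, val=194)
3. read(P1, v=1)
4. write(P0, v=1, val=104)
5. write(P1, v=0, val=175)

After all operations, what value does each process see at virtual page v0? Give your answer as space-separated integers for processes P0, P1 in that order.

Op 1: fork(P0) -> P1. 2 ppages; refcounts: pp0:2 pp1:2
Op 2: write(P1, v0, 194). refcount(pp0)=2>1 -> COPY to pp2. 3 ppages; refcounts: pp0:1 pp1:2 pp2:1
Op 3: read(P1, v1) -> 34. No state change.
Op 4: write(P0, v1, 104). refcount(pp1)=2>1 -> COPY to pp3. 4 ppages; refcounts: pp0:1 pp1:1 pp2:1 pp3:1
Op 5: write(P1, v0, 175). refcount(pp2)=1 -> write in place. 4 ppages; refcounts: pp0:1 pp1:1 pp2:1 pp3:1
P0: v0 -> pp0 = 43
P1: v0 -> pp2 = 175

Answer: 43 175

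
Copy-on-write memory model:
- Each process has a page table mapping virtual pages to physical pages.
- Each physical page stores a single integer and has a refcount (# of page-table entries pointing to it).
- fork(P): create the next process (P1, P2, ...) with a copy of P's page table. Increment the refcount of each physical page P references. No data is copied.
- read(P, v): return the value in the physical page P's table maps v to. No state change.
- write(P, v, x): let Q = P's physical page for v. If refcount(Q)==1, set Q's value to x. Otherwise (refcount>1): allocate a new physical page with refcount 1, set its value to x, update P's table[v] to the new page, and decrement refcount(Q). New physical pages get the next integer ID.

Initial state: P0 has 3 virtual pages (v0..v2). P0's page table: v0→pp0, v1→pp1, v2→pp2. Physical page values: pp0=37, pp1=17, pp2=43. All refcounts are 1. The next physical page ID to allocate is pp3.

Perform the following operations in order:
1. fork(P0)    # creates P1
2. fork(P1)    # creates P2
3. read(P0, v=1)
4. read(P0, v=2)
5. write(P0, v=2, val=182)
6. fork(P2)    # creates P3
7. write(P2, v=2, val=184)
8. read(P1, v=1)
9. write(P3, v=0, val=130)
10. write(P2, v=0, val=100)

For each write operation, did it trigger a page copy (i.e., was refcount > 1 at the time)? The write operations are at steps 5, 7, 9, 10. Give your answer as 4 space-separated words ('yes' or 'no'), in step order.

Op 1: fork(P0) -> P1. 3 ppages; refcounts: pp0:2 pp1:2 pp2:2
Op 2: fork(P1) -> P2. 3 ppages; refcounts: pp0:3 pp1:3 pp2:3
Op 3: read(P0, v1) -> 17. No state change.
Op 4: read(P0, v2) -> 43. No state change.
Op 5: write(P0, v2, 182). refcount(pp2)=3>1 -> COPY to pp3. 4 ppages; refcounts: pp0:3 pp1:3 pp2:2 pp3:1
Op 6: fork(P2) -> P3. 4 ppages; refcounts: pp0:4 pp1:4 pp2:3 pp3:1
Op 7: write(P2, v2, 184). refcount(pp2)=3>1 -> COPY to pp4. 5 ppages; refcounts: pp0:4 pp1:4 pp2:2 pp3:1 pp4:1
Op 8: read(P1, v1) -> 17. No state change.
Op 9: write(P3, v0, 130). refcount(pp0)=4>1 -> COPY to pp5. 6 ppages; refcounts: pp0:3 pp1:4 pp2:2 pp3:1 pp4:1 pp5:1
Op 10: write(P2, v0, 100). refcount(pp0)=3>1 -> COPY to pp6. 7 ppages; refcounts: pp0:2 pp1:4 pp2:2 pp3:1 pp4:1 pp5:1 pp6:1

yes yes yes yes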